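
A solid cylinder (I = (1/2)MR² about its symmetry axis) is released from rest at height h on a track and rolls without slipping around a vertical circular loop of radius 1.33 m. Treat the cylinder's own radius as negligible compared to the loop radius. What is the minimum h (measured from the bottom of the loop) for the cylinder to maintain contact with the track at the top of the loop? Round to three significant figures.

h_min ≈ 3.66 m

The moment of inertia is (1/2)MR², giving k ≡ I/(MR²) = 0.5.
At the top, contact is just lost when gravity alone supplies the centripetal force: Mg = Mv_top²/r, i.e. v_top² = gr.
With ω = v/R, the kinetic energy at speed v is ½(1+k)Mv² = (3/4)Mv².
Energy conservation from release (height h) to the top (height 2r): Mgh = Mg(2r) + (3/4)M·gr.
Thus h_min = 2r + (1+k)r/2 = r(2 + 1.5/2) = 1.33 × 2.75 ≈ 3.66 m.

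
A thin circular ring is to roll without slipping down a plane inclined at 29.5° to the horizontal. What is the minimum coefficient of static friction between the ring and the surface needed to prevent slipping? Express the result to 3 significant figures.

μ_min ≈ 0.283

Here I = MR², so the shape factor k = I/(MR²) = 1.
Along the incline Mg sinθ − f = Ma, and torque about the center fR = Iα = kMR²(a/R) gives f = kMa.
These give a = g sinθ/(1+k) and the required friction f = kMg sinθ/(1+k).
With N = Mg cosθ, the no-slip condition f ≤ μN gives μ_min = f/N = k tanθ/(1+k).
μ_min = 1 × tan29.5° / 2 ≈ 0.283.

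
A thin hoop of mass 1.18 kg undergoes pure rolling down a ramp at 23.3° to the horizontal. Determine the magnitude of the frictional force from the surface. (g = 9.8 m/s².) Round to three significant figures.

With I = MR², the ratio k = I/(MR²) is 1.
Translational: Mg sinθ − f = Ma. Rotational about the CM: fR = Iα = kMRa, so f = kMa.
Combining, a = g sinθ/(1+k) and f = kMa = kMg sinθ/(1+k).
f = 1 × 1.18 × 9.8 × sin23.3° / 2 ≈ 2.29 N.

f ≈ 2.29 N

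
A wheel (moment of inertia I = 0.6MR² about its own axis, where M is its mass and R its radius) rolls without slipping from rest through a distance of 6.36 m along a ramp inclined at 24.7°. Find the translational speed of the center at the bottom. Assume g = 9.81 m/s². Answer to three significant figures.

For this body I = 0.6MR², i.e. k = I/(MR²) = 0.6.
Rolling without slipping gives ω = v/R, so the total kinetic energy is ½Mv² + ½Iω² = ½(1+k)Mv² = (4/5)Mv².
The vertical drop is h = L sinθ = 6.36 × sin24.7° = 2.658 m.
Setting Mgh = (4/5)Mv² gives v = √(2gh/(1+k)) = √(2·9.81·2.658/1.6) ≈ 5.71 m/s.

v ≈ 5.71 m/s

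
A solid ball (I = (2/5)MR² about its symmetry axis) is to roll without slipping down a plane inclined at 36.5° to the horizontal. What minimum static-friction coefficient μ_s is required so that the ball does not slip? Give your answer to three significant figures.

The moment of inertia is (2/5)MR², giving k ≡ I/(MR²) = 0.4.
Translational: Mg sinθ − f = Ma. Rotational about the CM: fR = Iα = kMRa, so f = kMa.
These give a = g sinθ/(1+k) and the required friction f = kMg sinθ/(1+k).
The normal force is N = Mg cosθ, so μ_min = f/N = k tanθ/(1+k).
μ_min = 0.4 × tan36.5° / 1.4 ≈ 0.211.

μ_min ≈ 0.211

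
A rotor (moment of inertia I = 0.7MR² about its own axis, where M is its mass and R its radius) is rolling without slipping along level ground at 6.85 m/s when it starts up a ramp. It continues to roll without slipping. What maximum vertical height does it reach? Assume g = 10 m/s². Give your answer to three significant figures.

h ≈ 3.99 m

Here I = 0.7MR², so the shape factor k = I/(MR²) = 0.7.
Since it rolls without slipping, ω = v/R and KE = ½Mv² + ½Iω² = ½(1+k)Mv² = (17/20)Mv².
At the top the kinetic energy is zero, so (17/20)Mv₀² = Mgh.
Thus h = (1+k)v₀²/(2g) = 1.7 × 6.85² / (2 × 10) ≈ 3.99 m.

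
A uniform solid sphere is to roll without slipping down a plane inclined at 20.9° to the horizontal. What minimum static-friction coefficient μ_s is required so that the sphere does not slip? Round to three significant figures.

μ_min ≈ 0.109

With I = (2/5)MR², the ratio k = I/(MR²) is 0.4.
Along the incline Mg sinθ − f = Ma, and torque about the center fR = Iα = kMR²(a/R) gives f = kMa.
These give a = g sinθ/(1+k) and the required friction f = kMg sinθ/(1+k).
The normal force is N = Mg cosθ, so μ_min = f/N = k tanθ/(1+k).
μ_min = 0.4 × tan20.9° / 1.4 ≈ 0.109.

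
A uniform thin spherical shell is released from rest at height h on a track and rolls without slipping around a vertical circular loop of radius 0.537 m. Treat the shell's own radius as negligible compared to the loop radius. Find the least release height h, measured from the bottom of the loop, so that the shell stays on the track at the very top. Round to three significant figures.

h_min ≈ 1.52 m

Here I = (2/3)MR², so the shape factor k = I/(MR²) = 2/3.
At the top, contact is just lost when gravity alone supplies the centripetal force: Mg = Mv_top²/r, i.e. v_top² = gr.
With ω = v/R, the kinetic energy at speed v is ½(1+k)Mv² = (5/6)Mv².
Energy conservation from release (height h) to the top (height 2r): Mgh = Mg(2r) + (5/6)M·gr.
Thus h_min = 2r + (1+k)r/2 = r(2 + 1.667/2) = 0.537 × 2.833 ≈ 1.52 m.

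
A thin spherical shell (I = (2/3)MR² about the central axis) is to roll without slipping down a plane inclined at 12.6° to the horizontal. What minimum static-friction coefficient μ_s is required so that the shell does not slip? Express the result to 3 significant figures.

The moment of inertia is (2/3)MR², giving k ≡ I/(MR²) = 2/3.
Along the incline Mg sinθ − f = Ma, and torque about the center fR = Iα = kMR²(a/R) gives f = kMa.
These give a = g sinθ/(1+k) and the required friction f = kMg sinθ/(1+k).
With N = Mg cosθ, the no-slip condition f ≤ μN gives μ_min = f/N = k tanθ/(1+k).
μ_min = (2/3) × tan12.6° / 1.667 ≈ 0.0894.

μ_min ≈ 0.0894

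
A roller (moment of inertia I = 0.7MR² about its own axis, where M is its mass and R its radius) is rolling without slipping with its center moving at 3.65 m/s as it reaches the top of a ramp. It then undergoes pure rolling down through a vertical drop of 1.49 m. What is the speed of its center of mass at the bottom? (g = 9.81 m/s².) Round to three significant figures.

v ≈ 5.52 m/s

For this body I = 0.7MR², i.e. k = I/(MR²) = 0.7.
Since it rolls without slipping, ω = v/R and KE = ½Mv² + ½Iω² = ½(1+k)Mv² = (17/20)Mv².
Energy conservation: (17/20)Mv₀² + Mgh = (17/20)Mv², so v² = v₀² + 2gh/(1+k).
v = √(3.65² + 2×9.81×1.49/1.7) = √30.52 ≈ 5.52 m/s.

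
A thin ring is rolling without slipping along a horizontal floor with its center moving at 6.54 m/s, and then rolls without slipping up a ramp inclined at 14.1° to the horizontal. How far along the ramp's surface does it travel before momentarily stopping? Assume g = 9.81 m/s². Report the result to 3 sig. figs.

d ≈ 17.9 m

The moment of inertia is MR², giving k ≡ I/(MR²) = 1.
The rolling condition ω = v/R makes the rotational term ½I(v/R)² = ½kMv², so KE_total = ½(1+k)Mv² = Mv².
Setting this equal to Mgh gives the vertical rise h = (1+k)v₀²/(2g) = 2×6.54²/(2×9.81) = 4.36 m.
The distance along the slope is d = h/sinθ = 4.36/sin14.1° ≈ 17.9 m.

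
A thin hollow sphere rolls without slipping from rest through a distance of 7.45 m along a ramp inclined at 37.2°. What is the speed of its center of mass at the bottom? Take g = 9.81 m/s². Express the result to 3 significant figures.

v ≈ 7.28 m/s

Here I = (2/3)MR², so the shape factor k = I/(MR²) = 2/3.
Since it rolls without slipping, ω = v/R and KE = ½Mv² + ½Iω² = ½(1+k)Mv² = (5/6)Mv².
The vertical drop is h = L sinθ = 7.45 × sin37.2° = 4.504 m.
Energy conservation: Mgh = (5/6)Mv², so v = √(2gh/(1+k)) = √(2 × 9.81 × 4.504 / 1.667) ≈ 7.28 m/s.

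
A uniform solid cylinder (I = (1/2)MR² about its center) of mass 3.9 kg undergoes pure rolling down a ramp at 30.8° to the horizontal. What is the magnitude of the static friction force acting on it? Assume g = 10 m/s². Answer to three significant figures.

f ≈ 6.66 N

With I = (1/2)MR², the ratio k = I/(MR²) is 0.5.
Along the incline Mg sinθ − f = Ma, and torque about the center fR = Iα = kMR²(a/R) gives f = kMa.
Combining, a = g sinθ/(1+k) and f = kMa = kMg sinθ/(1+k).
f = 0.5 × 3.9 × 10 × sin30.8° / 1.5 ≈ 6.66 N.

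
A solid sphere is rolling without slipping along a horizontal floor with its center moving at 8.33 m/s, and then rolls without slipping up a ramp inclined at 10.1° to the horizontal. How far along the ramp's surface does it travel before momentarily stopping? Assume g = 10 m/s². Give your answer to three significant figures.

Here I = (2/5)MR², so the shape factor k = I/(MR²) = 0.4.
Rolling without slipping gives ω = v/R, so the total kinetic energy is ½Mv² + ½Iω² = ½(1+k)Mv² = (7/10)Mv².
Setting this equal to Mgh gives the vertical rise h = (1+k)v₀²/(2g) = 1.4×8.33²/(2×10) = 4.857 m.
The distance along the slope is d = h/sinθ = 4.857/sin10.1° ≈ 27.7 m.

d ≈ 27.7 m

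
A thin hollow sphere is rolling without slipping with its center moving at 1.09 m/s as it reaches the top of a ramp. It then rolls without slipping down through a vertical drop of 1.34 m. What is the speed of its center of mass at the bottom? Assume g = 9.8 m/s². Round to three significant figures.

With I = (2/3)MR², the ratio k = I/(MR²) is 2/3.
Pure rolling means v = ωR; then KE = ½Mv² + ½I(v/R)² = ½(1+k)Mv² = (5/6)Mv².
Energy conservation: (5/6)Mv₀² + Mgh = (5/6)Mv², so v² = v₀² + 2gh/(1+k).
v = √(1.09² + 2×9.8×1.34/1.667) = √16.95 ≈ 4.12 m/s.

v ≈ 4.12 m/s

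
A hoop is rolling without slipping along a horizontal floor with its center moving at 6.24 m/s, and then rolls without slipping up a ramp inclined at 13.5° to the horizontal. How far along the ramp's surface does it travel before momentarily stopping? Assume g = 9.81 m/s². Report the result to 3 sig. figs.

d ≈ 17.0 m

The moment of inertia is MR², giving k ≡ I/(MR²) = 1.
The rolling condition ω = v/R makes the rotational term ½I(v/R)² = ½kMv², so KE_total = ½(1+k)Mv² = Mv².
Setting this equal to Mgh gives the vertical rise h = (1+k)v₀²/(2g) = 2×6.24²/(2×9.81) = 3.969 m.
Along the incline, d = h/sinθ = 3.969/sin13.5° ≈ 17.0 m.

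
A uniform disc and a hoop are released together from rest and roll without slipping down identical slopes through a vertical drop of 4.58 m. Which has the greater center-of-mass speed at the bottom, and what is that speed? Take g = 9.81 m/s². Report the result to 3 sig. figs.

For rolling without slipping, Mgh = ½(1+k)Mv² where k = I/(MR²), so v = √(2gh/(1+k)).
Uniform disc: k = 0.5, giving v = √(2×9.81×4.58/1.5) = 7.74 m/s.
Hoop: k = 1, giving v = √(2×9.81×4.58/2) = 6.703 m/s.
The smaller k wins: the uniform disc, at ≈ 7.74 m/s.

the uniform disc, at v ≈ 7.74 m/s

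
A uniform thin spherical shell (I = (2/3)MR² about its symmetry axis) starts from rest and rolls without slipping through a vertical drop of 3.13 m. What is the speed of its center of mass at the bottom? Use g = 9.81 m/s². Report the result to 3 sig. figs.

Here I = (2/3)MR², so the shape factor k = I/(MR²) = 2/3.
Rolling without slipping gives ω = v/R, so the total kinetic energy is ½Mv² + ½Iω² = ½(1+k)Mv² = (5/6)Mv².
Setting Mgh = (5/6)Mv² gives v = √(2gh/(1+k)) = √(2·9.81·3.13/1.667) ≈ 6.07 m/s.

v ≈ 6.07 m/s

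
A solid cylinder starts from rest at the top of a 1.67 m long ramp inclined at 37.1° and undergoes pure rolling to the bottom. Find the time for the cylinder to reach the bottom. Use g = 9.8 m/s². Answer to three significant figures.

t ≈ 0.921 s

The moment of inertia is (1/2)MR², giving k ≡ I/(MR²) = 0.5.
Newton's second law down the slope: Mg sinθ − f = Ma. The torque equation fR = Iα (with α = a/R) gives f = kMa.
Hence a = g sinθ/(1+k) = 9.8×sin37.1°/1.5 = 3.941 m/s².
Starting from rest, L = ½at², so t = √(2L/a) = √(2×1.67/3.941) ≈ 0.921 s.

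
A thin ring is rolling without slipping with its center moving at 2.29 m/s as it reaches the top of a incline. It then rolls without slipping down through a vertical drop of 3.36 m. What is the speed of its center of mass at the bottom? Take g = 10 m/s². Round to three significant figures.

v ≈ 6.23 m/s

With I = MR², the ratio k = I/(MR²) is 1.
Since it rolls without slipping, ω = v/R and KE = ½Mv² + ½Iω² = ½(1+k)Mv² = Mv².
Conserving energy between top and bottom: Mv² = Mv₀² + Mgh, hence v² = v₀² + 2gh/(1+k).
v = √(2.29² + 2×10×3.36/2) = √38.84 ≈ 6.23 m/s.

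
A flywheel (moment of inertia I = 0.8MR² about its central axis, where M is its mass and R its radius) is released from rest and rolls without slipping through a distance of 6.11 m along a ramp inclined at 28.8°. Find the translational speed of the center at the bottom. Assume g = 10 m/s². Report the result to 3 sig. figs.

With I = 0.8MR², the ratio k = I/(MR²) is 0.8.
The rolling condition ω = v/R makes the rotational term ½I(v/R)² = ½kMv², so KE_total = ½(1+k)Mv² = (9/10)Mv².
The vertical drop is h = L sinθ = 6.11 × sin28.8° = 2.944 m.
Setting Mgh = (9/10)Mv² gives v = √(2gh/(1+k)) = √(2·10·2.944/1.8) ≈ 5.72 m/s.

v ≈ 5.72 m/s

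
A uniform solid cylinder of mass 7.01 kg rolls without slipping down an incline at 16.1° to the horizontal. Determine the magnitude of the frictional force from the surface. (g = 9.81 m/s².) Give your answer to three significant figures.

f ≈ 6.36 N

Here I = (1/2)MR², so the shape factor k = I/(MR²) = 0.5.
Along the incline Mg sinθ − f = Ma, and torque about the center fR = Iα = kMR²(a/R) gives f = kMa.
Combining, a = g sinθ/(1+k) and f = kMa = kMg sinθ/(1+k).
f = 0.5 × 7.01 × 9.81 × sin16.1° / 1.5 ≈ 6.36 N.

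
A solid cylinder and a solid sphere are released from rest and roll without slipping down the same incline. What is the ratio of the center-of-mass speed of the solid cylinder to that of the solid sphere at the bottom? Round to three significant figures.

v_ratio ≈ 0.966

Each satisfies Mgh = ½(1+k)Mv² with k = I/(MR²), so v ∝ 1/√(1+k).
For the solid cylinder k = 0.5; for the solid sphere k = 0.4.
v₁/v₂ = √((1+k₂)/(1+k₁)) = √(1.4/1.5) ≈ 0.966.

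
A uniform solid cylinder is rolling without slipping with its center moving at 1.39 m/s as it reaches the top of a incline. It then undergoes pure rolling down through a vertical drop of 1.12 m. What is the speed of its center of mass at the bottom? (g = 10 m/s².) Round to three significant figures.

For this body I = (1/2)MR², i.e. k = I/(MR²) = 0.5.
Rolling without slipping gives ω = v/R, so the total kinetic energy is ½Mv² + ½Iω² = ½(1+k)Mv² = (3/4)Mv².
Conserving energy between top and bottom: (3/4)Mv² = (3/4)Mv₀² + Mgh, hence v² = v₀² + 2gh/(1+k).
v = √(1.39² + 2×10×1.12/1.5) = √16.87 ≈ 4.11 m/s.

v ≈ 4.11 m/s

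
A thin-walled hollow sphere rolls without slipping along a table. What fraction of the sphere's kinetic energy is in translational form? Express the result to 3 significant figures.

fraction ≈ 0.600

Here I = (2/3)MR², so the shape factor k = I/(MR²) = 2/3.
Since ω = v/R, the translational part is ½Mv² and the rotational part is ½I(v/R)² = ½kMv²; the total is ½(1+k)Mv².
The translational fraction is therefore 1/(1+k) = 1/1.667 ≈ 0.600.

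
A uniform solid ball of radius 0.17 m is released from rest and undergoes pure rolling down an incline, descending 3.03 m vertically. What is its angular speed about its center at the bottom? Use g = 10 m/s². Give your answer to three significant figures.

ω ≈ 38.7 rad/s

For this body I = (2/5)MR², i.e. k = I/(MR²) = 0.4.
The rolling condition ω = v/R makes the rotational term ½I(v/R)² = ½kMv², so KE_total = ½(1+k)Mv² = (7/10)Mv².
Energy conservation Mgh = ½(1+k)Mv² gives v = √(2gh/(1+k)) = √(2 × 10 × 3.03 / 1.4) = 6.579 m/s.
The angular speed follows from ω = v/R = 6.579/0.17 ≈ 38.7 rad/s.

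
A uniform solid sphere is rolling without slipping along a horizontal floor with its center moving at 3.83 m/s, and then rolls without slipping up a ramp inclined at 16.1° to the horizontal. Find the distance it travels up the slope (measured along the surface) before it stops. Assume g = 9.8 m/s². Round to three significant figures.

d ≈ 3.78 m

The moment of inertia is (2/5)MR², giving k ≡ I/(MR²) = 0.4.
Pure rolling means v = ωR; then KE = ½Mv² + ½I(v/R)² = ½(1+k)Mv² = (7/10)Mv².
Setting this equal to Mgh gives the vertical rise h = (1+k)v₀²/(2g) = 1.4×3.83²/(2×9.8) = 1.048 m.
Along the incline, d = h/sinθ = 1.048/sin16.1° ≈ 3.78 m.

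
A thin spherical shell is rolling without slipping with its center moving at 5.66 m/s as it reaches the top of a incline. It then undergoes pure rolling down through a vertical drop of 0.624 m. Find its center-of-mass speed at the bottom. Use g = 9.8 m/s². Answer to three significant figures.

v ≈ 6.27 m/s

Here I = (2/3)MR², so the shape factor k = I/(MR²) = 2/3.
Since it rolls without slipping, ω = v/R and KE = ½Mv² + ½Iω² = ½(1+k)Mv² = (5/6)Mv².
Conserving energy between top and bottom: (5/6)Mv² = (5/6)Mv₀² + Mgh, hence v² = v₀² + 2gh/(1+k).
v = √(5.66² + 2×9.8×0.624/1.667) = √39.37 ≈ 6.27 m/s.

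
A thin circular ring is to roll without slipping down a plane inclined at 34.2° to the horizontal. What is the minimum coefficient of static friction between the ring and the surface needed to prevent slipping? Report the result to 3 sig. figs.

μ_min ≈ 0.340

With I = MR², the ratio k = I/(MR²) is 1.
Translational: Mg sinθ − f = Ma. Rotational about the CM: fR = Iα = kMRa, so f = kMa.
These give a = g sinθ/(1+k) and the required friction f = kMg sinθ/(1+k).
The normal force is N = Mg cosθ, so μ_min = f/N = k tanθ/(1+k).
μ_min = 1 × tan34.2° / 2 ≈ 0.340.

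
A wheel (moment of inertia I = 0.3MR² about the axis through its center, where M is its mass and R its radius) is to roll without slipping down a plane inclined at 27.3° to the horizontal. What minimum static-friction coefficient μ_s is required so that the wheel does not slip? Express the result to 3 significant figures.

With I = 0.3MR², the ratio k = I/(MR²) is 0.3.
Newton's second law down the slope: Mg sinθ − f = Ma. The torque equation fR = Iα (with α = a/R) gives f = kMa.
These give a = g sinθ/(1+k) and the required friction f = kMg sinθ/(1+k).
With N = Mg cosθ, the no-slip condition f ≤ μN gives μ_min = f/N = k tanθ/(1+k).
μ_min = 0.3 × tan27.3° / 1.3 ≈ 0.119.

μ_min ≈ 0.119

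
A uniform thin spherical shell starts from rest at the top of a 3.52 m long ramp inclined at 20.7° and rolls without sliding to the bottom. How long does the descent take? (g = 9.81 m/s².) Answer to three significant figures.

The moment of inertia is (2/3)MR², giving k ≡ I/(MR²) = 2/3.
Newton's second law down the slope: Mg sinθ − f = Ma. The torque equation fR = Iα (with α = a/R) gives f = kMa.
Hence a = g sinθ/(1+k) = 9.81×sin20.7°/1.667 = 2.081 m/s².
Starting from rest, L = ½at², so t = √(2L/a) = √(2×3.52/2.081) ≈ 1.84 s.

t ≈ 1.84 s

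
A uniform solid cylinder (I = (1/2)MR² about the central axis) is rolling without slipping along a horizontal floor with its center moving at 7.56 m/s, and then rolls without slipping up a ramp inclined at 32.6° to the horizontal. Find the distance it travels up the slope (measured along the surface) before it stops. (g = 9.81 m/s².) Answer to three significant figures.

For this body I = (1/2)MR², i.e. k = I/(MR²) = 0.5.
The rolling condition ω = v/R makes the rotational term ½I(v/R)² = ½kMv², so KE_total = ½(1+k)Mv² = (3/4)Mv².
Setting this equal to Mgh gives the vertical rise h = (1+k)v₀²/(2g) = 1.5×7.56²/(2×9.81) = 4.37 m.
Along the incline, d = h/sinθ = 4.37/sin32.6° ≈ 8.11 m.

d ≈ 8.11 m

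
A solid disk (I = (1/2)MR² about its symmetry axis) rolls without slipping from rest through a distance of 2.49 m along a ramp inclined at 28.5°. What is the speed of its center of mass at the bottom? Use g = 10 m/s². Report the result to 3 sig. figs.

For this body I = (1/2)MR², i.e. k = I/(MR²) = 0.5.
Since it rolls without slipping, ω = v/R and KE = ½Mv² + ½Iω² = ½(1+k)Mv² = (3/4)Mv².
The vertical drop is h = L sinθ = 2.49 × sin28.5° = 1.188 m.
Setting Mgh = (3/4)Mv² gives v = √(2gh/(1+k)) = √(2·10·1.188/1.5) ≈ 3.98 m/s.

v ≈ 3.98 m/s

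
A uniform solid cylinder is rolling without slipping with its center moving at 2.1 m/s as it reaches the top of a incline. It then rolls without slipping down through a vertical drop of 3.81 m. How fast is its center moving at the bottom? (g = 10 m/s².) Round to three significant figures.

v ≈ 7.43 m/s

With I = (1/2)MR², the ratio k = I/(MR²) is 0.5.
Rolling without slipping gives ω = v/R, so the total kinetic energy is ½Mv² + ½Iω² = ½(1+k)Mv² = (3/4)Mv².
Energy conservation: (3/4)Mv₀² + Mgh = (3/4)Mv², so v² = v₀² + 2gh/(1+k).
v = √(2.1² + 2×10×3.81/1.5) = √55.21 ≈ 7.43 m/s.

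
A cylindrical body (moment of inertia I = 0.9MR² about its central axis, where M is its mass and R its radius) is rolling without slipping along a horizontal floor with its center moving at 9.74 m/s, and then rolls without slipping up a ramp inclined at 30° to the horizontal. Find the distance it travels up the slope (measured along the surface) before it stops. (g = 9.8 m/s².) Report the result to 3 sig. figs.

d ≈ 18.4 m

For this body I = 0.9MR², i.e. k = I/(MR²) = 0.9.
Pure rolling means v = ωR; then KE = ½Mv² + ½I(v/R)² = ½(1+k)Mv² = (19/20)Mv².
Setting this equal to Mgh gives the vertical rise h = (1+k)v₀²/(2g) = 1.9×9.74²/(2×9.8) = 9.196 m.
The distance along the slope is d = h/sinθ = 9.196/sin30° ≈ 18.4 m.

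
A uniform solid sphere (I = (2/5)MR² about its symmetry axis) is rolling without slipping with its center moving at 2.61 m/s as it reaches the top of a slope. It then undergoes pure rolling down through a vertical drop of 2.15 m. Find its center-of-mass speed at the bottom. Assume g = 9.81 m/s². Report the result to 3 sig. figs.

The moment of inertia is (2/5)MR², giving k ≡ I/(MR²) = 0.4.
The rolling condition ω = v/R makes the rotational term ½I(v/R)² = ½kMv², so KE_total = ½(1+k)Mv² = (7/10)Mv².
Energy conservation: (7/10)Mv₀² + Mgh = (7/10)Mv², so v² = v₀² + 2gh/(1+k).
v = √(2.61² + 2×9.81×2.15/1.4) = √36.94 ≈ 6.08 m/s.

v ≈ 6.08 m/s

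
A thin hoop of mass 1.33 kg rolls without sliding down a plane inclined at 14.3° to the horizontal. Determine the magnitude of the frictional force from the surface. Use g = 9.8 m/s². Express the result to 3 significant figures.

The moment of inertia is MR², giving k ≡ I/(MR²) = 1.
Along the incline Mg sinθ − f = Ma, and torque about the center fR = Iα = kMR²(a/R) gives f = kMa.
Combining, a = g sinθ/(1+k) and f = kMa = kMg sinθ/(1+k).
f = 1 × 1.33 × 9.8 × sin14.3° / 2 ≈ 1.61 N.

f ≈ 1.61 N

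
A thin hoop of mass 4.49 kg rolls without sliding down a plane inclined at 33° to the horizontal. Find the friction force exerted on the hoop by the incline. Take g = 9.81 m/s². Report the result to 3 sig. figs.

f ≈ 12.0 N

With I = MR², the ratio k = I/(MR²) is 1.
Newton's second law down the slope: Mg sinθ − f = Ma. The torque equation fR = Iα (with α = a/R) gives f = kMa.
Combining, a = g sinθ/(1+k) and f = kMa = kMg sinθ/(1+k).
f = 1 × 4.49 × 9.81 × sin33° / 2 ≈ 12.0 N.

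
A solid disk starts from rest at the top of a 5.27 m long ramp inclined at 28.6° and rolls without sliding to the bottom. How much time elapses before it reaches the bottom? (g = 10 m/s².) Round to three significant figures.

t ≈ 1.82 s

The moment of inertia is (1/2)MR², giving k ≡ I/(MR²) = 0.5.
Newton's second law down the slope: Mg sinθ − f = Ma. The torque equation fR = Iα (with α = a/R) gives f = kMa.
Hence a = g sinθ/(1+k) = 10×sin28.6°/1.5 = 3.191 m/s².
Starting from rest, L = ½at², so t = √(2L/a) = √(2×5.27/3.191) ≈ 1.82 s.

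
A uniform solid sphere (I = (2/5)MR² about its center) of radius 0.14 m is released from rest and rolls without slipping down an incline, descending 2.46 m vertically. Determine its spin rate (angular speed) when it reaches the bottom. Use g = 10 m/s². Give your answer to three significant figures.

The moment of inertia is (2/5)MR², giving k ≡ I/(MR²) = 0.4.
Rolling without slipping gives ω = v/R, so the total kinetic energy is ½Mv² + ½Iω² = ½(1+k)Mv² = (7/10)Mv².
Energy conservation Mgh = ½(1+k)Mv² gives v = √(2gh/(1+k)) = √(2 × 10 × 2.46 / 1.4) = 5.928 m/s.
The angular speed follows from ω = v/R = 5.928/0.14 ≈ 42.3 rad/s.

ω ≈ 42.3 rad/s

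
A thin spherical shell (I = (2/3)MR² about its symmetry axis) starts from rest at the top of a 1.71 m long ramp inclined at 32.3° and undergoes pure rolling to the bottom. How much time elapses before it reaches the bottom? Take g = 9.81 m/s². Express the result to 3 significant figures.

Here I = (2/3)MR², so the shape factor k = I/(MR²) = 2/3.
Newton's second law down the slope: Mg sinθ − f = Ma. The torque equation fR = Iα (with α = a/R) gives f = kMa.
Hence a = g sinθ/(1+k) = 9.81×sin32.3°/1.667 = 3.145 m/s².
With constant a from rest, t = √(2L/a) = √(2·1.71/3.145) ≈ 1.04 s.

t ≈ 1.04 s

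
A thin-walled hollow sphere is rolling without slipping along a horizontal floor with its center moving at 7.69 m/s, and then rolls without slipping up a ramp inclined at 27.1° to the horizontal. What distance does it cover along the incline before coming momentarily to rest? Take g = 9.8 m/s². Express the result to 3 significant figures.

d ≈ 11.0 m

With I = (2/3)MR², the ratio k = I/(MR²) is 2/3.
Pure rolling means v = ωR; then KE = ½Mv² + ½I(v/R)² = ½(1+k)Mv² = (5/6)Mv².
Setting this equal to Mgh gives the vertical rise h = (1+k)v₀²/(2g) = 1.667×7.69²/(2×9.8) = 5.029 m.
Along the incline, d = h/sinθ = 5.029/sin27.1° ≈ 11.0 m.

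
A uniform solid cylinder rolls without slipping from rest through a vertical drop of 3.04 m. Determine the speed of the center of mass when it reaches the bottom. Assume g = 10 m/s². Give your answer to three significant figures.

For this body I = (1/2)MR², i.e. k = I/(MR²) = 0.5.
Pure rolling means v = ωR; then KE = ½Mv² + ½I(v/R)² = ½(1+k)Mv² = (3/4)Mv².
Setting Mgh = (3/4)Mv² gives v = √(2gh/(1+k)) = √(2·10·3.04/1.5) ≈ 6.37 m/s.

v ≈ 6.37 m/s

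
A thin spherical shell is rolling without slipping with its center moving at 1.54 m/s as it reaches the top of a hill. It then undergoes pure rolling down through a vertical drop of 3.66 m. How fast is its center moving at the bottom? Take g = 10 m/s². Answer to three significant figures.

For this body I = (2/3)MR², i.e. k = I/(MR²) = 2/3.
Since it rolls without slipping, ω = v/R and KE = ½Mv² + ½Iω² = ½(1+k)Mv² = (5/6)Mv².
Conserving energy between top and bottom: (5/6)Mv² = (5/6)Mv₀² + Mgh, hence v² = v₀² + 2gh/(1+k).
v = √(1.54² + 2×10×3.66/1.667) = √46.29 ≈ 6.80 m/s.

v ≈ 6.80 m/s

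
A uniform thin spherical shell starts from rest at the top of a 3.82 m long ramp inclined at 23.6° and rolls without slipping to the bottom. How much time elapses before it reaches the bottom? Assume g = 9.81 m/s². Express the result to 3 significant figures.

t ≈ 1.80 s

Here I = (2/3)MR², so the shape factor k = I/(MR²) = 2/3.
Translational: Mg sinθ − f = Ma. Rotational about the CM: fR = Iα = kMRa, so f = kMa.
Hence a = g sinθ/(1+k) = 9.81×sin23.6°/1.667 = 2.356 m/s².
Starting from rest, L = ½at², so t = √(2L/a) = √(2×3.82/2.356) ≈ 1.80 s.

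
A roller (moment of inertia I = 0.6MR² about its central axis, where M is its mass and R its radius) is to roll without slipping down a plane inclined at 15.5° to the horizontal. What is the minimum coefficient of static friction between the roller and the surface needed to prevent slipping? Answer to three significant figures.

μ_min ≈ 0.104

Here I = 0.6MR², so the shape factor k = I/(MR²) = 0.6.
Translational: Mg sinθ − f = Ma. Rotational about the CM: fR = Iα = kMRa, so f = kMa.
These give a = g sinθ/(1+k) and the required friction f = kMg sinθ/(1+k).
The normal force is N = Mg cosθ, so μ_min = f/N = k tanθ/(1+k).
μ_min = 0.6 × tan15.5° / 1.6 ≈ 0.104.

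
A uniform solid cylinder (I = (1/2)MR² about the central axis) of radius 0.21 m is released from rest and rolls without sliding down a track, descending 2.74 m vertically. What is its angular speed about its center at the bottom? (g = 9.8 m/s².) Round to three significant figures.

ω ≈ 28.5 rad/s

With I = (1/2)MR², the ratio k = I/(MR²) is 0.5.
Rolling without slipping gives ω = v/R, so the total kinetic energy is ½Mv² + ½Iω² = ½(1+k)Mv² = (3/4)Mv².
Energy conservation Mgh = ½(1+k)Mv² gives v = √(2gh/(1+k)) = √(2 × 9.8 × 2.74 / 1.5) = 5.984 m/s.
Then ω = v/R = 5.984 / 0.21 ≈ 28.5 rad/s.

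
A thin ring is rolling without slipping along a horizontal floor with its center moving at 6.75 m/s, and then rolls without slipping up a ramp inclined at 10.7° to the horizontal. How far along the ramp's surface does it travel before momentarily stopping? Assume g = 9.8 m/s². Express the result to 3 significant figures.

d ≈ 25.0 m

The moment of inertia is MR², giving k ≡ I/(MR²) = 1.
Since it rolls without slipping, ω = v/R and KE = ½Mv² + ½Iω² = ½(1+k)Mv² = Mv².
Setting this equal to Mgh gives the vertical rise h = (1+k)v₀²/(2g) = 2×6.75²/(2×9.8) = 4.649 m.
Along the incline, d = h/sinθ = 4.649/sin10.7° ≈ 25.0 m.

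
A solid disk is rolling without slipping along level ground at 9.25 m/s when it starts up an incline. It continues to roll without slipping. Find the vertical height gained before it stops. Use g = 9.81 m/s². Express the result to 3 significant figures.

h ≈ 6.54 m

Here I = (1/2)MR², so the shape factor k = I/(MR²) = 0.5.
The rolling condition ω = v/R makes the rotational term ½I(v/R)² = ½kMv², so KE_total = ½(1+k)Mv² = (3/4)Mv².
At the top the kinetic energy is zero, so (3/4)Mv₀² = Mgh.
Thus h = (1+k)v₀²/(2g) = 1.5 × 9.25² / (2 × 9.81) ≈ 6.54 m.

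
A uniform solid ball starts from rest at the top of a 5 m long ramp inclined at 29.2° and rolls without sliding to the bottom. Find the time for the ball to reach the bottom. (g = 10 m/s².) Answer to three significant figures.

With I = (2/5)MR², the ratio k = I/(MR²) is 0.4.
Along the incline Mg sinθ − f = Ma, and torque about the center fR = Iα = kMR²(a/R) gives f = kMa.
Hence a = g sinθ/(1+k) = 10×sin29.2°/1.4 = 3.485 m/s².
With constant a from rest, t = √(2L/a) = √(2·5/3.485) ≈ 1.69 s.

t ≈ 1.69 s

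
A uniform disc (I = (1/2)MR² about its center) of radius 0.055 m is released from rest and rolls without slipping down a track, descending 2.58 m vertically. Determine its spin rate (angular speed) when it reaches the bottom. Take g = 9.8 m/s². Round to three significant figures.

For this body I = (1/2)MR², i.e. k = I/(MR²) = 0.5.
Since it rolls without slipping, ω = v/R and KE = ½Mv² + ½Iω² = ½(1+k)Mv² = (3/4)Mv².
Energy conservation Mgh = ½(1+k)Mv² gives v = √(2gh/(1+k)) = √(2 × 9.8 × 2.58 / 1.5) = 5.806 m/s.
Then ω = v/R = 5.806 / 0.055 ≈ 106 rad/s.

ω ≈ 106 rad/s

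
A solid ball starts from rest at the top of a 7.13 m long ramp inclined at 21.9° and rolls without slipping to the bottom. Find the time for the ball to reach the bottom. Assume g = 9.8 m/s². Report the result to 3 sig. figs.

Here I = (2/5)MR², so the shape factor k = I/(MR²) = 0.4.
Translational: Mg sinθ − f = Ma. Rotational about the CM: fR = Iα = kMRa, so f = kMa.
Hence a = g sinθ/(1+k) = 9.8×sin21.9°/1.4 = 2.611 m/s².
With constant a from rest, t = √(2L/a) = √(2·7.13/2.611) ≈ 2.34 s.

t ≈ 2.34 s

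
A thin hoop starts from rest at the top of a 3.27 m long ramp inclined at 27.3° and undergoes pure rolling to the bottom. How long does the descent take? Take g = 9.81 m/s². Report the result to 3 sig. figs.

Here I = MR², so the shape factor k = I/(MR²) = 1.
Newton's second law down the slope: Mg sinθ − f = Ma. The torque equation fR = Iα (with α = a/R) gives f = kMa.
Hence a = g sinθ/(1+k) = 9.81×sin27.3°/2 = 2.25 m/s².
With constant a from rest, t = √(2L/a) = √(2·3.27/2.25) ≈ 1.71 s.

t ≈ 1.71 s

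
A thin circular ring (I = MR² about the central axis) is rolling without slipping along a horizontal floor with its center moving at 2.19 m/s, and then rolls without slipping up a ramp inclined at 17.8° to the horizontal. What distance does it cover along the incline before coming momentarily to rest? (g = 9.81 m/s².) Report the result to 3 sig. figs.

With I = MR², the ratio k = I/(MR²) is 1.
The rolling condition ω = v/R makes the rotational term ½I(v/R)² = ½kMv², so KE_total = ½(1+k)Mv² = Mv².
Setting this equal to Mgh gives the vertical rise h = (1+k)v₀²/(2g) = 2×2.19²/(2×9.81) = 0.4889 m.
The distance along the slope is d = h/sinθ = 0.4889/sin17.8° ≈ 1.60 m.

d ≈ 1.60 m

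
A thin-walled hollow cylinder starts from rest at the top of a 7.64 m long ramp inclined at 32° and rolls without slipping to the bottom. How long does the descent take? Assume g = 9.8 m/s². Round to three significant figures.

The moment of inertia is MR², giving k ≡ I/(MR²) = 1.
Along the incline Mg sinθ − f = Ma, and torque about the center fR = Iα = kMR²(a/R) gives f = kMa.
Hence a = g sinθ/(1+k) = 9.8×sin32°/2 = 2.597 m/s².
Starting from rest, L = ½at², so t = √(2L/a) = √(2×7.64/2.597) ≈ 2.43 s.

t ≈ 2.43 s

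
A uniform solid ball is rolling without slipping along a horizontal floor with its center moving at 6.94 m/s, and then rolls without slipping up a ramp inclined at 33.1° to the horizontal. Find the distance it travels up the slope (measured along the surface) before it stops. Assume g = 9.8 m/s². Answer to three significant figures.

d ≈ 6.30 m

For this body I = (2/5)MR², i.e. k = I/(MR²) = 0.4.
Rolling without slipping gives ω = v/R, so the total kinetic energy is ½Mv² + ½Iω² = ½(1+k)Mv² = (7/10)Mv².
Setting this equal to Mgh gives the vertical rise h = (1+k)v₀²/(2g) = 1.4×6.94²/(2×9.8) = 3.44 m.
The distance along the slope is d = h/sinθ = 3.44/sin33.1° ≈ 6.30 m.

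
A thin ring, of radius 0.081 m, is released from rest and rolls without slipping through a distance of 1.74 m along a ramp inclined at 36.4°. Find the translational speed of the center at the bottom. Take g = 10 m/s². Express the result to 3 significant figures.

For this body I = MR², i.e. k = I/(MR²) = 1.
Pure rolling means v = ωR; then KE = ½Mv² + ½I(v/R)² = ½(1+k)Mv² = Mv².
The vertical drop is h = L sinθ = 1.74 × sin36.4° = 1.033 m.
Energy conservation: Mgh = Mv², so v = √(2gh/(1+k)) = √(2 × 10 × 1.033 / 2) ≈ 3.21 m/s.

v ≈ 3.21 m/s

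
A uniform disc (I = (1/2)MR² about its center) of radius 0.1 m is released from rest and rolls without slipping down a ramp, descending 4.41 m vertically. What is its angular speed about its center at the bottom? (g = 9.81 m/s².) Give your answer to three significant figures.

With I = (1/2)MR², the ratio k = I/(MR²) is 0.5.
Since it rolls without slipping, ω = v/R and KE = ½Mv² + ½Iω² = ½(1+k)Mv² = (3/4)Mv².
Energy conservation Mgh = ½(1+k)Mv² gives v = √(2gh/(1+k)) = √(2 × 9.81 × 4.41 / 1.5) = 7.595 m/s.
The angular speed follows from ω = v/R = 7.595/0.1 ≈ 75.9 rad/s.

ω ≈ 75.9 rad/s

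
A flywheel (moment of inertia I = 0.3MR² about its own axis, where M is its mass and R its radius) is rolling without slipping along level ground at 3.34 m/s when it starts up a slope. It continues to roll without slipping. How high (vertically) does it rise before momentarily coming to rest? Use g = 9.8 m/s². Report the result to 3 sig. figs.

h ≈ 0.740 m

With I = 0.3MR², the ratio k = I/(MR²) is 0.3.
Since it rolls without slipping, ω = v/R and KE = ½Mv² + ½Iω² = ½(1+k)Mv² = (13/20)Mv².
At the top the kinetic energy is zero, so (13/20)Mv₀² = Mgh.
Thus h = (1+k)v₀²/(2g) = 1.3 × 3.34² / (2 × 9.8) ≈ 0.740 m.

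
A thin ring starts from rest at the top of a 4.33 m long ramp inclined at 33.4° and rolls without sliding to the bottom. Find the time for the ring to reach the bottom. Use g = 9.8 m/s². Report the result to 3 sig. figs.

t ≈ 1.79 s

Here I = MR², so the shape factor k = I/(MR²) = 1.
Translational: Mg sinθ − f = Ma. Rotational about the CM: fR = Iα = kMRa, so f = kMa.
Hence a = g sinθ/(1+k) = 9.8×sin33.4°/2 = 2.697 m/s².
Starting from rest, L = ½at², so t = √(2L/a) = √(2×4.33/2.697) ≈ 1.79 s.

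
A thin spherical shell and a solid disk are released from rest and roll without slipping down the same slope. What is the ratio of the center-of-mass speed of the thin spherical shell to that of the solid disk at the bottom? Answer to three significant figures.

v_ratio ≈ 0.949

Each satisfies Mgh = ½(1+k)Mv² with k = I/(MR²), so v ∝ 1/√(1+k).
For the thin spherical shell k = 2/3; for the solid disk k = 0.5.
v₁/v₂ = √((1+k₂)/(1+k₁)) = √(1.5/1.667) ≈ 0.949.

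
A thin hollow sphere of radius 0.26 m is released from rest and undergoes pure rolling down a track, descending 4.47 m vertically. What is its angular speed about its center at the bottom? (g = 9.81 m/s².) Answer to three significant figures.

For this body I = (2/3)MR², i.e. k = I/(MR²) = 2/3.
Since it rolls without slipping, ω = v/R and KE = ½Mv² + ½Iω² = ½(1+k)Mv² = (5/6)Mv².
Energy conservation Mgh = ½(1+k)Mv² gives v = √(2gh/(1+k)) = √(2 × 9.81 × 4.47 / 1.667) = 7.254 m/s.
The angular speed follows from ω = v/R = 7.254/0.26 ≈ 27.9 rad/s.

ω ≈ 27.9 rad/s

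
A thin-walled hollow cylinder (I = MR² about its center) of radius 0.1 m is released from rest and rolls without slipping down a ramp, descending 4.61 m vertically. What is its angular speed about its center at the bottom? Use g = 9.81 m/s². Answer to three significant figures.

ω ≈ 67.2 rad/s

Here I = MR², so the shape factor k = I/(MR²) = 1.
Pure rolling means v = ωR; then KE = ½Mv² + ½I(v/R)² = ½(1+k)Mv² = Mv².
Energy conservation Mgh = ½(1+k)Mv² gives v = √(2gh/(1+k)) = √(2 × 9.81 × 4.61 / 2) = 6.725 m/s.
The angular speed follows from ω = v/R = 6.725/0.1 ≈ 67.2 rad/s.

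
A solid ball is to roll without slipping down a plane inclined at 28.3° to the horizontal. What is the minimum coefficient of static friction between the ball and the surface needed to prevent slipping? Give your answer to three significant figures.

Here I = (2/5)MR², so the shape factor k = I/(MR²) = 0.4.
Along the incline Mg sinθ − f = Ma, and torque about the center fR = Iα = kMR²(a/R) gives f = kMa.
These give a = g sinθ/(1+k) and the required friction f = kMg sinθ/(1+k).
With N = Mg cosθ, the no-slip condition f ≤ μN gives μ_min = f/N = k tanθ/(1+k).
μ_min = 0.4 × tan28.3° / 1.4 ≈ 0.154.

μ_min ≈ 0.154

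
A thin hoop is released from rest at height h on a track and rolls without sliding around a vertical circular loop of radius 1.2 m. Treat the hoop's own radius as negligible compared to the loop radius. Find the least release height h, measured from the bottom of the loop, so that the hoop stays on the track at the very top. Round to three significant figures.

Here I = MR², so the shape factor k = I/(MR²) = 1.
At the top of the loop, the minimum-contact condition is Mg = Mv_top²/r, so v_top² = gr.
With ω = v/R, the kinetic energy at speed v is ½(1+k)Mv² = Mv².
Energy conservation from release (height h) to the top (height 2r): Mgh = Mg(2r) + M·gr.
Thus h_min = 2r + (1+k)r/2 = r(2 + 2/2) = 1.2 × 3 ≈ 3.60 m.

h_min ≈ 3.60 m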